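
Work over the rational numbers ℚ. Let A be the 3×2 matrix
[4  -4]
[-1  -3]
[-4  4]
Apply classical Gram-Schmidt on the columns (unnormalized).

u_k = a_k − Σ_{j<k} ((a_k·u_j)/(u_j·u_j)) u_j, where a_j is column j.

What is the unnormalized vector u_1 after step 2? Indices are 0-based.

Step 1: u_0 = a_0 = (4, -1, -4).
Step 2: u_1 = a_1 − (-29/33)·u_0 = (-16/33, -128/33, 16/33).

u_1 = (-16/33, -128/33, 16/33)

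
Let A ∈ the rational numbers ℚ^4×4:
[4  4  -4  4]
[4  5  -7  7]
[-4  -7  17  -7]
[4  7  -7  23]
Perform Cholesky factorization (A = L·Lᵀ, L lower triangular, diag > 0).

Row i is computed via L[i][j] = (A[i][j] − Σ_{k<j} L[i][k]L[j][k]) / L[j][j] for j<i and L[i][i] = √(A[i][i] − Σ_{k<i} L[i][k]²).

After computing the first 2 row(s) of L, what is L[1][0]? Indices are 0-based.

L[1][0] = 2

Step 1: L[0][0] = √(4) = 2.
  L[1][0] = (4) / L[0][0] = 2.
Step 2: L[1][1] = √(1) = 1.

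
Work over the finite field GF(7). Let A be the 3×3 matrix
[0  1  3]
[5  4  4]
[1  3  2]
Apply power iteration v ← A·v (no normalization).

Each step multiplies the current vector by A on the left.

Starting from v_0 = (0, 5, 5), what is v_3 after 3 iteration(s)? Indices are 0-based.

v_3 = (6, 3, 0)

v_0 = (0, 5, 5).
v_1 = A·v_0 = (6, 5, 4).
v_2 = A·v_1 = (3, 3, 1).
v_3 = A·v_2 = (6, 3, 0).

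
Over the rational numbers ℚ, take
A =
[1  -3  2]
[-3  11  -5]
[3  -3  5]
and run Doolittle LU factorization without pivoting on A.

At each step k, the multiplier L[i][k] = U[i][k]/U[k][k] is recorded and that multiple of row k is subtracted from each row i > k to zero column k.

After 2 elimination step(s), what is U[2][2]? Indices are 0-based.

[col 0] pivot 1
  R1 -= -3*R0 → (0, 2, 1)  (L[1][0] := -3)
  R2 -= 3*R0 → (0, 6, -1)  (L[2][0] := 3)
[col 1] pivot 2
  R2 -= 3*R1 → (0, 0, -4)  (L[2][1] := 3)

U[2][2] = -4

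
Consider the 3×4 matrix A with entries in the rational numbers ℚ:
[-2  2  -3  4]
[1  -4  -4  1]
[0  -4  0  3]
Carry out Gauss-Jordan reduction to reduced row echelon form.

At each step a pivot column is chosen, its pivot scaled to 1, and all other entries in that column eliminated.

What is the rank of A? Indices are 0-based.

rank = 3

[1] R0 /= -2  ⇒  (1, -1, 3/2, -2)
     R1 -= 1·R0  ⇒  (0, -3, -11/2, 3)
[2] R1 /= -3  ⇒  (0, 1, 11/6, -1)
     R0 -= -1·R1  ⇒  (1, 0, 10/3, -3)
     R2 -= -4·R1  ⇒  (0, 0, 22/3, -1)
[3] R2 /= 22/3  ⇒  (0, 0, 1, -3/22)
     R0 -= 10/3·R2  ⇒  (1, 0, 0, -28/11)
     R1 -= 11/6·R2  ⇒  (0, 1, 0, -3/4)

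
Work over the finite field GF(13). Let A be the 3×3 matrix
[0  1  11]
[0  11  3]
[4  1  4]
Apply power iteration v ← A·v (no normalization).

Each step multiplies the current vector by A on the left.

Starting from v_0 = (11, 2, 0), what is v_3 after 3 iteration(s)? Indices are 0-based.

v_3 = (4, 12, 7)

v_0 = (11, 2, 0).
v_1 = A·v_0 = (2, 9, 7).
v_2 = A·v_1 = (8, 3, 6).
v_3 = A·v_2 = (4, 12, 7).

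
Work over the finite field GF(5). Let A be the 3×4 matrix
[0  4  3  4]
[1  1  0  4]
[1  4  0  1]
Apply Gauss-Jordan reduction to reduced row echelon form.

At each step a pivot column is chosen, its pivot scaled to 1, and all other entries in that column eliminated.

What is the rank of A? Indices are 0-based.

rank = 3

pivot(0,0): swap R0↔R1
pivot(0,0)=1: scale R0 → (1, 1, 0, 4)
  clear (2,0): R2 −= (1)R0 → (0, 3, 0, 2)
pivot(1,1)=4: scale R1 → (0, 1, 2, 1)
  clear (0,1): R0 −= (1)R1 → (1, 0, 3, 3)
  clear (2,1): R2 −= (3)R1 → (0, 0, 4, 4)
pivot(2,2)=4: scale R2 → (0, 0, 1, 1)
  clear (0,2): R0 −= (3)R2 → (1, 0, 0, 0)
  clear (1,2): R1 −= (2)R2 → (0, 1, 0, 4)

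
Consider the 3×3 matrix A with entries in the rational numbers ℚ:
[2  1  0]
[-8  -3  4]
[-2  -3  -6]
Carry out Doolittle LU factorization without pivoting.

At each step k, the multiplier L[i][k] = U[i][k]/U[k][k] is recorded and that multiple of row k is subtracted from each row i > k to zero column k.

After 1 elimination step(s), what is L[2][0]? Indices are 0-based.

L[2][0] = -1

Step 1: pivot at (0,0) is 2.
  row1 ← row1 − (-4)·row0  ⇒  L[1][0]=-4, U row1=(0, 1, 4)
  row2 ← row2 − (-1)·row0  ⇒  L[2][0]=-1, U row2=(0, -2, -6)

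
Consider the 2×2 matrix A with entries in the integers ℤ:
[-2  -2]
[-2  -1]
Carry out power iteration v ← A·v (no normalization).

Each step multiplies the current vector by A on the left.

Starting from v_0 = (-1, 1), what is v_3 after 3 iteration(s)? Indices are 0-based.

v_3 = (6, 5)

v_0 = (-1, 1).
v_1 = A·v_0 = (0, 1).
v_2 = A·v_1 = (-2, -1).
v_3 = A·v_2 = (6, 5).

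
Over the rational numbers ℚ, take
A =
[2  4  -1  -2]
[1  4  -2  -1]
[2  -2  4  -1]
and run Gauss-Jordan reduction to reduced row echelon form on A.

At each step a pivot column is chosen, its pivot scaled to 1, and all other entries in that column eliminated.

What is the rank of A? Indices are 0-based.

rank = 3

step 1: normalize row 0 (÷2) = (1, 2, -1/2, -1)
  row 1: subtract 1×row0 = (0, 2, -3/2, 0)
  row 2: subtract 2×row0 = (0, -6, 5, 1)
step 2: normalize row 1 (÷2) = (0, 1, -3/4, 0)
  row 0: subtract 2×row1 = (1, 0, 1, -1)
  row 2: subtract -6×row1 = (0, 0, 1/2, 1)
step 3: normalize row 2 (÷1/2) = (0, 0, 1, 2)
  row 0: subtract 1×row2 = (1, 0, 0, -3)
  row 1: subtract -3/4×row2 = (0, 1, 0, 3/2)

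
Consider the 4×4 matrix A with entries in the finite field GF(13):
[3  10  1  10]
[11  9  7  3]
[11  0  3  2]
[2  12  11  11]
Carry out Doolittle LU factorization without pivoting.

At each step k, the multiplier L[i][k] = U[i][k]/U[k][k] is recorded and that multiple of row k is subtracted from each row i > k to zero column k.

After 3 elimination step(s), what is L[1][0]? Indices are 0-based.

L[1][0] = 8

k=0: U[0][0]=3
  eliminate (1,0): mult=8, new row 1: (0, 7, 12, 1); set L[1][0]=8
  eliminate (2,0): mult=8, new row 2: (0, 11, 8, 0); set L[2][0]=8
  eliminate (3,0): mult=5, new row 3: (0, 1, 6, 0); set L[3][0]=5
k=1: U[1][1]=7
  eliminate (2,1): mult=9, new row 2: (0, 0, 4, 4); set L[2][1]=9
  eliminate (3,1): mult=2, new row 3: (0, 0, 8, 11); set L[3][1]=2
k=2: U[2][2]=4
  eliminate (3,2): mult=2, new row 3: (0, 0, 0, 3); set L[3][2]=2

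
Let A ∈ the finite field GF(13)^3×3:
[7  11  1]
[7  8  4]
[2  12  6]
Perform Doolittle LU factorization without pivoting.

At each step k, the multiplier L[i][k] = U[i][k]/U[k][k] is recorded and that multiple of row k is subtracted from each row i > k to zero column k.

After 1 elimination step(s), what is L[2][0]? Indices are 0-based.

L[2][0] = 4

[col 0] pivot 7
  R1 -= 1*R0 → (0, 10, 3)  (L[1][0] := 1)
  R2 -= 4*R0 → (0, 7, 2)  (L[2][0] := 4)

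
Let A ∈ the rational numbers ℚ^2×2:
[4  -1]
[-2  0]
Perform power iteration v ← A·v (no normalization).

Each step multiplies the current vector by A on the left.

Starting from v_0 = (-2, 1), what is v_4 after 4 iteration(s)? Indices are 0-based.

v_4 = (-792, 356)

v_0 = (-2, 1).
v_1 = A·v_0 = (-9, 4).
v_2 = A·v_1 = (-40, 18).
v_3 = A·v_2 = (-178, 80).
v_4 = A·v_3 = (-792, 356).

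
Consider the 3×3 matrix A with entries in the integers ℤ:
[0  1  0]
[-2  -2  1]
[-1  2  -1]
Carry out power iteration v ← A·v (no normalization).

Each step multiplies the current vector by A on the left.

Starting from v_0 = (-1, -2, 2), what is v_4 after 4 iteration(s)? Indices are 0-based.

v_0 = (-1, -2, 2).
v_1 = A·v_0 = (-2, 8, -5).
v_2 = A·v_1 = (8, -17, 23).
v_3 = A·v_2 = (-17, 41, -65).
v_4 = A·v_3 = (41, -113, 164).

v_4 = (41, -113, 164)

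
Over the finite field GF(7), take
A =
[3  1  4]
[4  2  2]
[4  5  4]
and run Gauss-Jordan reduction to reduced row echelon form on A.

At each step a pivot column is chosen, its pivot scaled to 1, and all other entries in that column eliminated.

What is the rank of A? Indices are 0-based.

step 1: normalize row 0 (÷3) = (1, 5, 6)
  row 1: subtract 4×row0 = (0, 3, 6)
  row 2: subtract 4×row0 = (0, 6, 1)
step 2: normalize row 1 (÷3) = (0, 1, 2)
  row 0: subtract 5×row1 = (1, 0, 3)
  row 2: subtract 6×row1 = (0, 0, 3)
step 3: normalize row 2 (÷3) = (0, 0, 1)
  row 0: subtract 3×row2 = (1, 0, 0)
  row 1: subtract 2×row2 = (0, 1, 0)

rank = 3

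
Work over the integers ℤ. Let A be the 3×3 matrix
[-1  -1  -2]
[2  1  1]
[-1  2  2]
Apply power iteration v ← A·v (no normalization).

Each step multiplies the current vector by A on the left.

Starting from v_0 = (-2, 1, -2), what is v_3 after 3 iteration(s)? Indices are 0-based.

v_3 = (25, -10, -20)

v_0 = (-2, 1, -2).
v_1 = A·v_0 = (5, -5, 0).
v_2 = A·v_1 = (0, 5, -15).
v_3 = A·v_2 = (25, -10, -20).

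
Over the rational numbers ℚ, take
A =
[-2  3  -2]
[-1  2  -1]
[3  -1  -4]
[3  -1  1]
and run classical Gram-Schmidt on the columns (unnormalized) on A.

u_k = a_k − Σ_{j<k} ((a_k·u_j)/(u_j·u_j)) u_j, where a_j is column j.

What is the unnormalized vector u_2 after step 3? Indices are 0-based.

Step 1: u_0 = a_0 = (-2, -1, 3, 3).
Step 2: u_1 = a_1 − (-14/23)·u_0 = (41/23, 32/23, 19/23, 19/23).
Step 3: u_2 = a_2 − (-4/23)·u_0 − (-171/149)·u_1 = (-45/149, 63/149, -377/149, 368/149).

u_2 = (-45/149, 63/149, -377/149, 368/149)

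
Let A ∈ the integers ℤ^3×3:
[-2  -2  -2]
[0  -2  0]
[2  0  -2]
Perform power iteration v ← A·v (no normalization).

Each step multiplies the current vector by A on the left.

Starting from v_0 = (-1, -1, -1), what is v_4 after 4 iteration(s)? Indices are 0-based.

v_4 = (64, -16, 144)

v_0 = (-1, -1, -1).
v_1 = A·v_0 = (6, 2, 0).
v_2 = A·v_1 = (-16, -4, 12).
v_3 = A·v_2 = (16, 8, -56).
v_4 = A·v_3 = (64, -16, 144).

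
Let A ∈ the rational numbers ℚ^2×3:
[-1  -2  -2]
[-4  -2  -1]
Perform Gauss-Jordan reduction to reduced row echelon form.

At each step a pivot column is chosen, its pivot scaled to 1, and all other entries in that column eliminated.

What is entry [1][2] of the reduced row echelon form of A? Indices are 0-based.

step 1: normalize row 0 (÷-1) = (1, 2, 2)
  row 1: subtract -4×row0 = (0, 6, 7)
step 2: normalize row 1 (÷6) = (0, 1, 7/6)
  row 0: subtract 2×row1 = (1, 0, -1/3)

M[1][2] = 7/6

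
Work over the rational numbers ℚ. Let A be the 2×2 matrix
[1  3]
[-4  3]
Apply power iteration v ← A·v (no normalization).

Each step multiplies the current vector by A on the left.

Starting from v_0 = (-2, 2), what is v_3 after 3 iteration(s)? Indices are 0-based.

v_0 = (-2, 2).
v_1 = A·v_0 = (4, 14).
v_2 = A·v_1 = (46, 26).
v_3 = A·v_2 = (124, -106).

v_3 = (124, -106)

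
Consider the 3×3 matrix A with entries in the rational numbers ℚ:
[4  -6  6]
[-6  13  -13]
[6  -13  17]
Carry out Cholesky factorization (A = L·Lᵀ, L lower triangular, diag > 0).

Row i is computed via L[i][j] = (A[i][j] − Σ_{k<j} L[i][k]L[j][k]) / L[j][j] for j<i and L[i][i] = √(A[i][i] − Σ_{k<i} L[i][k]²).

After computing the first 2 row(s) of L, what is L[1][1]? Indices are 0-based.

L[1][1] = 2

Step 1: L[0][0] = √(4) = 2.
  L[1][0] = (-6) / L[0][0] = -3.
Step 2: L[1][1] = √(4) = 2.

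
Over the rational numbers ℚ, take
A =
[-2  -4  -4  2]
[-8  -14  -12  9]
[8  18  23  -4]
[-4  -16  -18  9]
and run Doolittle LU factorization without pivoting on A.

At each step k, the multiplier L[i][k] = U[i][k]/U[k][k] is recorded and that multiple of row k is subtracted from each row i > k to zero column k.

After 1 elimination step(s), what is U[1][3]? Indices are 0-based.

Step 1: pivot at (0,0) is -2.
  row1 ← row1 − (4)·row0  ⇒  L[1][0]=4, U row1=(0, 2, 4, 1)
  row2 ← row2 − (-4)·row0  ⇒  L[2][0]=-4, U row2=(0, 2, 7, 4)
  row3 ← row3 − (2)·row0  ⇒  L[3][0]=2, U row3=(0, -8, -10, 5)

U[1][3] = 1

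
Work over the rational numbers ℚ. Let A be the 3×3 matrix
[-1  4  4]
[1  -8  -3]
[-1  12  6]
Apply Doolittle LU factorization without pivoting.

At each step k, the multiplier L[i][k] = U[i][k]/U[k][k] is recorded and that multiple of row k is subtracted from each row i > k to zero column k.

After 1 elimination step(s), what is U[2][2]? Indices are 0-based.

U[2][2] = 2

[col 0] pivot -1
  R1 -= -1*R0 → (0, -4, 1)  (L[1][0] := -1)
  R2 -= 1*R0 → (0, 8, 2)  (L[2][0] := 1)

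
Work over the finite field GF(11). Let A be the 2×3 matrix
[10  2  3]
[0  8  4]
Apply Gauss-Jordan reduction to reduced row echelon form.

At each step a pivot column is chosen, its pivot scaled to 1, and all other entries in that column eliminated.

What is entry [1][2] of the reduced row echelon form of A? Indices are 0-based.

step 1: normalize row 0 (÷10) = (1, 9, 8)
step 2: normalize row 1 (÷8) = (0, 1, 6)
  row 0: subtract 9×row1 = (1, 0, 9)

M[1][2] = 6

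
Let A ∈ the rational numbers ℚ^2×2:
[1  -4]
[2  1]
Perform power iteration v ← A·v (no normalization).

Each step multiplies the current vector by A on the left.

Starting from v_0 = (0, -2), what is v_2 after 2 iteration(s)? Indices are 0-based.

v_0 = (0, -2).
v_1 = A·v_0 = (8, -2).
v_2 = A·v_1 = (16, 14).

v_2 = (16, 14)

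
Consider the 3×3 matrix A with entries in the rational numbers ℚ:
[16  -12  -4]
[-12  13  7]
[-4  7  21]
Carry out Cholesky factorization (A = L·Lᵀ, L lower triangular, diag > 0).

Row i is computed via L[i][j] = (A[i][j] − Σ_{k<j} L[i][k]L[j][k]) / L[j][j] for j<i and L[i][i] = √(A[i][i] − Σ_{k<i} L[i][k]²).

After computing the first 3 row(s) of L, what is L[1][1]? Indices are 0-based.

L[1][1] = 2

Step 1: L[0][0] = √(16) = 4.
  L[1][0] = (-12) / L[0][0] = -3.
Step 2: L[1][1] = √(4) = 2.
  L[2][0] = (-4) / L[0][0] = -1.
  L[2][1] = (4) / L[1][1] = 2.
Step 3: L[2][2] = √(16) = 4.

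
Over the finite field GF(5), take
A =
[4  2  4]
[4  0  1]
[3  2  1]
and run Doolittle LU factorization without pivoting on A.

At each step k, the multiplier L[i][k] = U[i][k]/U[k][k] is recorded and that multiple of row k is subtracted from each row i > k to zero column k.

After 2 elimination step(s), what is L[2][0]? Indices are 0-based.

L[2][0] = 2

Step 1: pivot at (0,0) is 4.
  row1 ← row1 − (1)·row0  ⇒  L[1][0]=1, U row1=(0, 3, 2)
  row2 ← row2 − (2)·row0  ⇒  L[2][0]=2, U row2=(0, 3, 3)
Step 2: pivot at (1,1) is 3.
  row2 ← row2 − (1)·row1  ⇒  L[2][1]=1, U row2=(0, 0, 1)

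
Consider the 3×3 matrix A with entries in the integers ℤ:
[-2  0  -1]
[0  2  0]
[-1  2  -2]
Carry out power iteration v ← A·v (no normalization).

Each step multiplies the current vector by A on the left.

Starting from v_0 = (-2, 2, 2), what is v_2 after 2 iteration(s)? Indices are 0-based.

v_0 = (-2, 2, 2).
v_1 = A·v_0 = (2, 4, 2).
v_2 = A·v_1 = (-6, 8, 2).

v_2 = (-6, 8, 2)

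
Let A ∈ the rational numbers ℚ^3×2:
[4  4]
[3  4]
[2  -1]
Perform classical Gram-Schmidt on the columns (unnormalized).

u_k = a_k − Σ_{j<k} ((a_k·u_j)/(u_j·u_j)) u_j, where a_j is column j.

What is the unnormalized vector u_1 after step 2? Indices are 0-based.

u_1 = (12/29, 38/29, -81/29)

Step 1: u_0 = a_0 = (4, 3, 2).
Step 2: u_1 = a_1 − (26/29)·u_0 = (12/29, 38/29, -81/29).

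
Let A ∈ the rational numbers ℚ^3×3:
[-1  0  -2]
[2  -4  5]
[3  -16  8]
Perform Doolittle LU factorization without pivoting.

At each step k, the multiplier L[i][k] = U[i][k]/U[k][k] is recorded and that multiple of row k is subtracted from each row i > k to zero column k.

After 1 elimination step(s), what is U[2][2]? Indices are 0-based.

U[2][2] = 2

k=0: U[0][0]=-1
  eliminate (1,0): mult=-2, new row 1: (0, -4, 1); set L[1][0]=-2
  eliminate (2,0): mult=-3, new row 2: (0, -16, 2); set L[2][0]=-3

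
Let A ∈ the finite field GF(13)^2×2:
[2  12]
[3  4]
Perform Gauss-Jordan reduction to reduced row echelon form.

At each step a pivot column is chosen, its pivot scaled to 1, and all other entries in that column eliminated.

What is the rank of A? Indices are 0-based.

pivot(0,0)=2: scale R0 → (1, 6)
  clear (1,0): R1 −= (3)R0 → (0, 12)
pivot(1,1)=12: scale R1 → (0, 1)
  clear (0,1): R0 −= (6)R1 → (1, 0)

rank = 2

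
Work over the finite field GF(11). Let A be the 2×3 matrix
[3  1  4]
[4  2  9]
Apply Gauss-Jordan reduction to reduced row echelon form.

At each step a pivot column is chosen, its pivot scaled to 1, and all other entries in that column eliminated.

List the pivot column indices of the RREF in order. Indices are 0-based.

pivot columns: 0, 1

step 1: normalize row 0 (÷3) = (1, 4, 5)
  row 1: subtract 4×row0 = (0, 8, 0)
step 2: normalize row 1 (÷8) = (0, 1, 0)
  row 0: subtract 4×row1 = (1, 0, 5)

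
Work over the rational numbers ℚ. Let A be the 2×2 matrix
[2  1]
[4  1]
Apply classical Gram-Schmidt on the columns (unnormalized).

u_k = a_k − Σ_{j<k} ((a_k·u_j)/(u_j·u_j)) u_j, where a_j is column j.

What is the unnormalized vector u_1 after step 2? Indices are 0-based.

Step 1: u_0 = a_0 = (2, 4).
Step 2: u_1 = a_1 − (3/10)·u_0 = (2/5, -1/5).

u_1 = (2/5, -1/5)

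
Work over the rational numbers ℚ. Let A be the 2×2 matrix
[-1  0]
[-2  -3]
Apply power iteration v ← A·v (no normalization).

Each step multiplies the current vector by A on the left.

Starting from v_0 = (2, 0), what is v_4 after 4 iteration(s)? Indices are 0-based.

v_4 = (2, 160)

v_0 = (2, 0).
v_1 = A·v_0 = (-2, -4).
v_2 = A·v_1 = (2, 16).
v_3 = A·v_2 = (-2, -52).
v_4 = A·v_3 = (2, 160).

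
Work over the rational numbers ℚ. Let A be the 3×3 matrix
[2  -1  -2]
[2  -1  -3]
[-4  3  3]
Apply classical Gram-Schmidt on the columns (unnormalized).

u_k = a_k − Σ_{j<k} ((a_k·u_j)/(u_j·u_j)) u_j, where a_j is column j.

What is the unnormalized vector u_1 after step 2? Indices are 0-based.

u_1 = (1/3, 1/3, 1/3)

Step 1: u_0 = a_0 = (2, 2, -4).
Step 2: u_1 = a_1 − (-2/3)·u_0 = (1/3, 1/3, 1/3).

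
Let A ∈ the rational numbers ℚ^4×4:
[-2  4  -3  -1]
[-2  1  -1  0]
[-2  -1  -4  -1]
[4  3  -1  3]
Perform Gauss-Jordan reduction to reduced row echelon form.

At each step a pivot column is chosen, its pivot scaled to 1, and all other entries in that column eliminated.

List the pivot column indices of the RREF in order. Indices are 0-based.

pivot columns: 0, 1, 2, 3

pivot(0,0)=-2: scale R0 → (1, -2, 3/2, 1/2)
  clear (1,0): R1 −= (-2)R0 → (0, -3, 2, 1)
  clear (2,0): R2 −= (-2)R0 → (0, -5, -1, 0)
  clear (3,0): R3 −= (4)R0 → (0, 11, -7, 1)
pivot(1,1)=-3: scale R1 → (0, 1, -2/3, -1/3)
  clear (0,1): R0 −= (-2)R1 → (1, 0, 1/6, -1/6)
  clear (2,1): R2 −= (-5)R1 → (0, 0, -13/3, -5/3)
  clear (3,1): R3 −= (11)R1 → (0, 0, 1/3, 14/3)
pivot(2,2)=-13/3: scale R2 → (0, 0, 1, 5/13)
  clear (0,2): R0 −= (1/6)R2 → (1, 0, 0, -3/13)
  clear (1,2): R1 −= (-2/3)R2 → (0, 1, 0, -1/13)
  clear (3,2): R3 −= (1/3)R2 → (0, 0, 0, 59/13)
pivot(3,3)=59/13: scale R3 → (0, 0, 0, 1)
  clear (0,3): R0 −= (-3/13)R3 → (1, 0, 0, 0)
  clear (1,3): R1 −= (-1/13)R3 → (0, 1, 0, 0)
  clear (2,3): R2 −= (5/13)R3 → (0, 0, 1, 0)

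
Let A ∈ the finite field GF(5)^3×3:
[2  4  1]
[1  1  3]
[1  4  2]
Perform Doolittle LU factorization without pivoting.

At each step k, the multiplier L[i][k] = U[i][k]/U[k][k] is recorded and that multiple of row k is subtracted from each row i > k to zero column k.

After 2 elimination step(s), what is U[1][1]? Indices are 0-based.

U[1][1] = 4

[col 0] pivot 2
  R1 -= 3*R0 → (0, 4, 0)  (L[1][0] := 3)
  R2 -= 3*R0 → (0, 2, 4)  (L[2][0] := 3)
[col 1] pivot 4
  R2 -= 3*R1 → (0, 0, 4)  (L[2][1] := 3)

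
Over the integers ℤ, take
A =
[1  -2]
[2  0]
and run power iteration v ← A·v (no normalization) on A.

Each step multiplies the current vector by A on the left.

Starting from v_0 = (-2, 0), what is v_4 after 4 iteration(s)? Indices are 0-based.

v_0 = (-2, 0).
v_1 = A·v_0 = (-2, -4).
v_2 = A·v_1 = (6, -4).
v_3 = A·v_2 = (14, 12).
v_4 = A·v_3 = (-10, 28).

v_4 = (-10, 28)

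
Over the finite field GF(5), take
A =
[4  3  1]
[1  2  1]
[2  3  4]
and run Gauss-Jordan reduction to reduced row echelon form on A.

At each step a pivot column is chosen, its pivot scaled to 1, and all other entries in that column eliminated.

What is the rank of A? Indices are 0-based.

pivot(0,0)=4: scale R0 → (1, 2, 4)
  clear (1,0): R1 −= (1)R0 → (0, 0, 2)
  clear (2,0): R2 −= (2)R0 → (0, 4, 1)
pivot(1,1): swap R1↔R2
pivot(1,1)=4: scale R1 → (0, 1, 4)
  clear (0,1): R0 −= (2)R1 → (1, 0, 1)
pivot(2,2)=2: scale R2 → (0, 0, 1)
  clear (0,2): R0 −= (1)R2 → (1, 0, 0)
  clear (1,2): R1 −= (4)R2 → (0, 1, 0)

rank = 3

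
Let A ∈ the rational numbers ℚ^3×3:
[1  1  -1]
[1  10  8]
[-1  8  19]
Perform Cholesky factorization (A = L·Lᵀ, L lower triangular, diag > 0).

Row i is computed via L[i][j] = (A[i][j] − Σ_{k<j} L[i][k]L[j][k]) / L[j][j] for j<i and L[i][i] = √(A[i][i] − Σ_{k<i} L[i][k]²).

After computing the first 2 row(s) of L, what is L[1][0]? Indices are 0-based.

Step 1: L[0][0] = √(1) = 1.
  L[1][0] = (1) / L[0][0] = 1.
Step 2: L[1][1] = √(9) = 3.

L[1][0] = 1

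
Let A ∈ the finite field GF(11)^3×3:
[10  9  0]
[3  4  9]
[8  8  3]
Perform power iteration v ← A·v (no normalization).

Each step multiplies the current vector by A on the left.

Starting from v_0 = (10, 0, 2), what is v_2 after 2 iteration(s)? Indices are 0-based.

v_2 = (2, 1, 1)

v_0 = (10, 0, 2).
v_1 = A·v_0 = (1, 4, 9).
v_2 = A·v_1 = (2, 1, 1).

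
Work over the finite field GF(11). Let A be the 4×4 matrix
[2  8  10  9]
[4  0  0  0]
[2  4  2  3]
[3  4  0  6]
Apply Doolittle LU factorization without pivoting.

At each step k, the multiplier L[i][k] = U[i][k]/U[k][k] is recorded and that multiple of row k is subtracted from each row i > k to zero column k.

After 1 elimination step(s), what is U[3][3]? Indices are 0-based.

U[3][3] = 9

k=0: U[0][0]=2
  eliminate (1,0): mult=2, new row 1: (0, 6, 2, 4); set L[1][0]=2
  eliminate (2,0): mult=1, new row 2: (0, 7, 3, 5); set L[2][0]=1
  eliminate (3,0): mult=7, new row 3: (0, 3, 7, 9); set L[3][0]=7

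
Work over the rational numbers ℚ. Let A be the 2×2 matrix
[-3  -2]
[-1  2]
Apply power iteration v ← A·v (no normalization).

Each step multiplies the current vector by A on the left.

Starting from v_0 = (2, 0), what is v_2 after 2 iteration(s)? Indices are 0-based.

v_0 = (2, 0).
v_1 = A·v_0 = (-6, -2).
v_2 = A·v_1 = (22, 2).

v_2 = (22, 2)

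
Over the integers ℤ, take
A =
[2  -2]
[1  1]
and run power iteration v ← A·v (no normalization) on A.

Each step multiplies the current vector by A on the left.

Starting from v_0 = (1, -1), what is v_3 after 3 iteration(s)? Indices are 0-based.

v_0 = (1, -1).
v_1 = A·v_0 = (4, 0).
v_2 = A·v_1 = (8, 4).
v_3 = A·v_2 = (8, 12).

v_3 = (8, 12)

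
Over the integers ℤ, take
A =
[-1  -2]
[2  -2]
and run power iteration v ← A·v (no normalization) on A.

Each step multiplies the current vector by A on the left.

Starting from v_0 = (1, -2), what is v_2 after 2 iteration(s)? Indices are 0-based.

v_2 = (-15, -6)

v_0 = (1, -2).
v_1 = A·v_0 = (3, 6).
v_2 = A·v_1 = (-15, -6).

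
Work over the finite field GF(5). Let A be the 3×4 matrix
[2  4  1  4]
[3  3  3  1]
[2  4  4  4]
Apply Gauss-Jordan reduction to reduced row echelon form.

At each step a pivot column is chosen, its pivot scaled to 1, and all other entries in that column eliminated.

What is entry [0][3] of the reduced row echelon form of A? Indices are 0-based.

step 1: normalize row 0 (÷2) = (1, 2, 3, 2)
  row 1: subtract 3×row0 = (0, 2, 4, 0)
  row 2: subtract 2×row0 = (0, 0, 3, 0)
step 2: normalize row 1 (÷2) = (0, 1, 2, 0)
  row 0: subtract 2×row1 = (1, 0, 4, 2)
step 3: normalize row 2 (÷3) = (0, 0, 1, 0)
  row 0: subtract 4×row2 = (1, 0, 0, 2)
  row 1: subtract 2×row2 = (0, 1, 0, 0)

M[0][3] = 2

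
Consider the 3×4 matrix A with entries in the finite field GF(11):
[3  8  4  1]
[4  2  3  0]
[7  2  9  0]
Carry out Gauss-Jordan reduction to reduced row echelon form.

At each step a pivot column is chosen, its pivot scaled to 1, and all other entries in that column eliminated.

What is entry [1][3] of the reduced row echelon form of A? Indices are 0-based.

M[1][3] = 9

pivot(0,0)=3: scale R0 → (1, 10, 5, 4)
  clear (1,0): R1 −= (4)R0 → (0, 6, 5, 6)
  clear (2,0): R2 −= (7)R0 → (0, 9, 7, 5)
pivot(1,1)=6: scale R1 → (0, 1, 10, 1)
  clear (0,1): R0 −= (10)R1 → (1, 0, 4, 5)
  clear (2,1): R2 −= (9)R1 → (0, 0, 5, 7)
pivot(2,2)=5: scale R2 → (0, 0, 1, 8)
  clear (0,2): R0 −= (4)R2 → (1, 0, 0, 6)
  clear (1,2): R1 −= (10)R2 → (0, 1, 0, 9)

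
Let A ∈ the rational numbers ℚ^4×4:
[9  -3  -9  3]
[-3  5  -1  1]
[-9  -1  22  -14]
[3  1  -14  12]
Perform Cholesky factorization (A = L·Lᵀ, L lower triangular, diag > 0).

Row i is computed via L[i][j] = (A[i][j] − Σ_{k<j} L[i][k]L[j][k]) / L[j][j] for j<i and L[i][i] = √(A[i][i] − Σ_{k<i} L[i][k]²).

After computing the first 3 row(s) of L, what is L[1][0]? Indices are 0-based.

L[1][0] = -1

Step 1: L[0][0] = √(9) = 3.
  L[1][0] = (-3) / L[0][0] = -1.
Step 2: L[1][1] = √(4) = 2.
  L[2][0] = (-9) / L[0][0] = -3.
  L[2][1] = (-4) / L[1][1] = -2.
Step 3: L[2][2] = √(9) = 3.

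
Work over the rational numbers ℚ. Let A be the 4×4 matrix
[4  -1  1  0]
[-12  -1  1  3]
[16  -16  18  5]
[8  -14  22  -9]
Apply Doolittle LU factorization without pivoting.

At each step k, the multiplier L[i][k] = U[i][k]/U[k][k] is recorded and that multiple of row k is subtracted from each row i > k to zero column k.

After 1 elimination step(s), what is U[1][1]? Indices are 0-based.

[col 0] pivot 4
  R1 -= -3*R0 → (0, -4, 4, 3)  (L[1][0] := -3)
  R2 -= 4*R0 → (0, -12, 14, 5)  (L[2][0] := 4)
  R3 -= 2*R0 → (0, -12, 20, -9)  (L[3][0] := 2)

U[1][1] = -4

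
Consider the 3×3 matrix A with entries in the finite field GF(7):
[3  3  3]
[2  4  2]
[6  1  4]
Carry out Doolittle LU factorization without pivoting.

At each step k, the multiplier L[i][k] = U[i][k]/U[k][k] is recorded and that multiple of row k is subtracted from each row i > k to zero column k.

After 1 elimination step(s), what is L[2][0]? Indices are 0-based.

L[2][0] = 2

k=0: U[0][0]=3
  eliminate (1,0): mult=3, new row 1: (0, 2, 0); set L[1][0]=3
  eliminate (2,0): mult=2, new row 2: (0, 2, 5); set L[2][0]=2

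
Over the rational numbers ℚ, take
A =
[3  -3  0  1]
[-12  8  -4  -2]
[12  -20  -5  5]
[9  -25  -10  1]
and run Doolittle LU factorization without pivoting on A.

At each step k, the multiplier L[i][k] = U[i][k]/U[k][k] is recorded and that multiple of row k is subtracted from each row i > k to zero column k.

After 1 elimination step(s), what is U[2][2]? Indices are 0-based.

U[2][2] = -5

[col 0] pivot 3
  R1 -= -4*R0 → (0, -4, -4, 2)  (L[1][0] := -4)
  R2 -= 4*R0 → (0, -8, -5, 1)  (L[2][0] := 4)
  R3 -= 3*R0 → (0, -16, -10, -2)  (L[3][0] := 3)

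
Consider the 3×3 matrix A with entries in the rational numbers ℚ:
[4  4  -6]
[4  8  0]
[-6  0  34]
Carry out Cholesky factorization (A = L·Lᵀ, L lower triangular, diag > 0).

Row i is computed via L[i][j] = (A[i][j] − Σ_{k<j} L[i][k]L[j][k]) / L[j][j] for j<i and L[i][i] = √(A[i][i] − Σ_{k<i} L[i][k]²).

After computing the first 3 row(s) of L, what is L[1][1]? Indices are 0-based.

L[1][1] = 2

Step 1: L[0][0] = √(4) = 2.
  L[1][0] = (4) / L[0][0] = 2.
Step 2: L[1][1] = √(4) = 2.
  L[2][0] = (-6) / L[0][0] = -3.
  L[2][1] = (6) / L[1][1] = 3.
Step 3: L[2][2] = √(16) = 4.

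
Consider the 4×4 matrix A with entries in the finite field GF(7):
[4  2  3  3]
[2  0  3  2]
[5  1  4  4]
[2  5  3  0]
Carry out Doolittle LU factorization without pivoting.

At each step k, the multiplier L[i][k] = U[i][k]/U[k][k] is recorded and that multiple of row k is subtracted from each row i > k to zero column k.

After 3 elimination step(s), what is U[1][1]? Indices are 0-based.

U[1][1] = 6

Step 1: pivot at (0,0) is 4.
  row1 ← row1 − (4)·row0  ⇒  L[1][0]=4, U row1=(0, 6, 5, 4)
  row2 ← row2 − (3)·row0  ⇒  L[2][0]=3, U row2=(0, 2, 2, 2)
  row3 ← row3 − (4)·row0  ⇒  L[3][0]=4, U row3=(0, 4, 5, 2)
Step 2: pivot at (1,1) is 6.
  row2 ← row2 − (5)·row1  ⇒  L[2][1]=5, U row2=(0, 0, 5, 3)
  row3 ← row3 − (3)·row1  ⇒  L[3][1]=3, U row3=(0, 0, 4, 4)
Step 3: pivot at (2,2) is 5.
  row3 ← row3 − (5)·row2  ⇒  L[3][2]=5, U row3=(0, 0, 0, 3)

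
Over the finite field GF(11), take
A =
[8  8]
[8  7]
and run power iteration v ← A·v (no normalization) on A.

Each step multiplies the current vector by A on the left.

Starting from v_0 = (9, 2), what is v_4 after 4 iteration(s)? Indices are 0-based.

v_4 = (1, 7)

v_0 = (9, 2).
v_1 = A·v_0 = (0, 9).
v_2 = A·v_1 = (6, 8).
v_3 = A·v_2 = (2, 5).
v_4 = A·v_3 = (1, 7).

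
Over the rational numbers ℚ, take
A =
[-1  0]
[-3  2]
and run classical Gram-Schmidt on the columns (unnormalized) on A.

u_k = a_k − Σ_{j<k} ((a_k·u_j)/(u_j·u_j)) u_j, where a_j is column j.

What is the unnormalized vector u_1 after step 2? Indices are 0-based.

Step 1: u_0 = a_0 = (-1, -3).
Step 2: u_1 = a_1 − (-3/5)·u_0 = (-3/5, 1/5).

u_1 = (-3/5, 1/5)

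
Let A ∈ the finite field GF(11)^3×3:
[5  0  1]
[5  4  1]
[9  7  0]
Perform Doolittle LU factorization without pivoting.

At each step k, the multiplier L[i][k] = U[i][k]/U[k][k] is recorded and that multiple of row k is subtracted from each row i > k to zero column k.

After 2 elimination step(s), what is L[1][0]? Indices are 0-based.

L[1][0] = 1

[col 0] pivot 5
  R1 -= 1*R0 → (0, 4, 0)  (L[1][0] := 1)
  R2 -= 4*R0 → (0, 7, 7)  (L[2][0] := 4)
[col 1] pivot 4
  R2 -= 10*R1 → (0, 0, 7)  (L[2][1] := 10)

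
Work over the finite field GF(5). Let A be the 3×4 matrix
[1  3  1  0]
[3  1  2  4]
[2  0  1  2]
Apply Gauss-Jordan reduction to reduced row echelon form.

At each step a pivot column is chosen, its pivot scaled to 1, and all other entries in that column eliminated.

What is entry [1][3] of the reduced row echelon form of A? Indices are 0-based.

M[1][3] = 4

[1] R0 /= 1  ⇒  (1, 3, 1, 0)
     R1 -= 3·R0  ⇒  (0, 2, 4, 4)
     R2 -= 2·R0  ⇒  (0, 4, 4, 2)
[2] R1 /= 2  ⇒  (0, 1, 2, 2)
     R0 -= 3·R1  ⇒  (1, 0, 0, 4)
     R2 -= 4·R1  ⇒  (0, 0, 1, 4)
[3] R2 /= 1  ⇒  (0, 0, 1, 4)
     R1 -= 2·R2  ⇒  (0, 1, 0, 4)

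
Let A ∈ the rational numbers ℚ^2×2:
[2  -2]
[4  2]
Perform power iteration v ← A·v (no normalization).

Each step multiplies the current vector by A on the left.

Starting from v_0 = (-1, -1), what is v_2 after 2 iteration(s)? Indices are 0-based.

v_0 = (-1, -1).
v_1 = A·v_0 = (0, -6).
v_2 = A·v_1 = (12, -12).

v_2 = (12, -12)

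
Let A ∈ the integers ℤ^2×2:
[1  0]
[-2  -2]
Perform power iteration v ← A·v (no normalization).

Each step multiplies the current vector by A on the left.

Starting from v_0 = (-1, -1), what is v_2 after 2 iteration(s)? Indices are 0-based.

v_2 = (-1, -6)

v_0 = (-1, -1).
v_1 = A·v_0 = (-1, 4).
v_2 = A·v_1 = (-1, -6).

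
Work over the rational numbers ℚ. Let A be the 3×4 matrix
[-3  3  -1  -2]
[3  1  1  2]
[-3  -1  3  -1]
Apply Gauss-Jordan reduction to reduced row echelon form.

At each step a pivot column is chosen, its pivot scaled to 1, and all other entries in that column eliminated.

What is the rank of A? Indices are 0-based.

rank = 3

[1] R0 /= -3  ⇒  (1, -1, 1/3, 2/3)
     R1 -= 3·R0  ⇒  (0, 4, 0, 0)
     R2 -= -3·R0  ⇒  (0, -4, 4, 1)
[2] R1 /= 4  ⇒  (0, 1, 0, 0)
     R0 -= -1·R1  ⇒  (1, 0, 1/3, 2/3)
     R2 -= -4·R1  ⇒  (0, 0, 4, 1)
[3] R2 /= 4  ⇒  (0, 0, 1, 1/4)
     R0 -= 1/3·R2  ⇒  (1, 0, 0, 7/12)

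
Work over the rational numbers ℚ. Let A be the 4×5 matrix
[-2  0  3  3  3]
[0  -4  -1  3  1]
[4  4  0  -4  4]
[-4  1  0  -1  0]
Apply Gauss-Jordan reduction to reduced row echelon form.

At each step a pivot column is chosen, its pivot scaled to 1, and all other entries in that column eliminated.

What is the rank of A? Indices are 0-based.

[1] R0 /= -2  ⇒  (1, 0, -3/2, -3/2, -3/2)
     R2 -= 4·R0  ⇒  (0, 4, 6, 2, 10)
     R3 -= -4·R0  ⇒  (0, 1, -6, -7, -6)
[2] R1 /= -4  ⇒  (0, 1, 1/4, -3/4, -1/4)
     R2 -= 4·R1  ⇒  (0, 0, 5, 5, 11)
     R3 -= 1·R1  ⇒  (0, 0, -25/4, -25/4, -23/4)
[3] R2 /= 5  ⇒  (0, 0, 1, 1, 11/5)
     R0 -= -3/2·R2  ⇒  (1, 0, 0, 0, 9/5)
     R1 -= 1/4·R2  ⇒  (0, 1, 0, -1, -4/5)
     R3 -= -25/4·R2  ⇒  (0, 0, 0, 0, 8)
column 3 empty below row 3
[4] R3 /= 8  ⇒  (0, 0, 0, 0, 1)
     R0 -= 9/5·R3  ⇒  (1, 0, 0, 0, 0)
     R1 -= -4/5·R3  ⇒  (0, 1, 0, -1, 0)
     R2 -= 11/5·R3  ⇒  (0, 0, 1, 1, 0)

rank = 4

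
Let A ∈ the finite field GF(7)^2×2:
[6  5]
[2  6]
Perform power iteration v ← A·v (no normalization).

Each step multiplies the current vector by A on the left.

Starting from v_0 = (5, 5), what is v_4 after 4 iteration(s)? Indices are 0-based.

v_0 = (5, 5).
v_1 = A·v_0 = (6, 5).
v_2 = A·v_1 = (5, 0).
v_3 = A·v_2 = (2, 3).
v_4 = A·v_3 = (6, 1).

v_4 = (6, 1)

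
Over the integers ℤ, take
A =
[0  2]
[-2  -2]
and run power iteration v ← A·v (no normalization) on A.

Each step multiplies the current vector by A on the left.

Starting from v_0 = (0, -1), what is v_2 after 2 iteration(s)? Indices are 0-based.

v_0 = (0, -1).
v_1 = A·v_0 = (-2, 2).
v_2 = A·v_1 = (4, 0).

v_2 = (4, 0)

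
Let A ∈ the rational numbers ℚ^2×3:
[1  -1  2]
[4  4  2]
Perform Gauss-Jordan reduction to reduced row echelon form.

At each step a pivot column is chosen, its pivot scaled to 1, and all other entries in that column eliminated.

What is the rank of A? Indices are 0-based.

step 1: normalize row 0 (÷1) = (1, -1, 2)
  row 1: subtract 4×row0 = (0, 8, -6)
step 2: normalize row 1 (÷8) = (0, 1, -3/4)
  row 0: subtract -1×row1 = (1, 0, 5/4)

rank = 2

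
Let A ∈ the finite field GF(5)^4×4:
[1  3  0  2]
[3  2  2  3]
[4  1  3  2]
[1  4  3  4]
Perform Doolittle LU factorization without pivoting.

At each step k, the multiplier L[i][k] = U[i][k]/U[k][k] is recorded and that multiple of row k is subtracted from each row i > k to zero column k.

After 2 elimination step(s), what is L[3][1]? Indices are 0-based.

L[3][1] = 2

[col 0] pivot 1
  R1 -= 3*R0 → (0, 3, 2, 2)  (L[1][0] := 3)
  R2 -= 4*R0 → (0, 4, 3, 4)  (L[2][0] := 4)
  R3 -= 1*R0 → (0, 1, 3, 2)  (L[3][0] := 1)
[col 1] pivot 3
  R2 -= 3*R1 → (0, 0, 2, 3)  (L[2][1] := 3)
  R3 -= 2*R1 → (0, 0, 4, 3)  (L[3][1] := 2)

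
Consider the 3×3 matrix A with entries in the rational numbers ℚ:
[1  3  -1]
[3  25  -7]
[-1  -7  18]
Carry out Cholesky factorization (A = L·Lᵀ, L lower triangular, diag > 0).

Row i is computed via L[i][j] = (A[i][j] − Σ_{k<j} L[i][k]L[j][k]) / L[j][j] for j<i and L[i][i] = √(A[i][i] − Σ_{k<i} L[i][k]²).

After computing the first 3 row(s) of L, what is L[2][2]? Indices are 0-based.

Step 1: L[0][0] = √(1) = 1.
  L[1][0] = (3) / L[0][0] = 3.
Step 2: L[1][1] = √(16) = 4.
  L[2][0] = (-1) / L[0][0] = -1.
  L[2][1] = (-4) / L[1][1] = -1.
Step 3: L[2][2] = √(16) = 4.

L[2][2] = 4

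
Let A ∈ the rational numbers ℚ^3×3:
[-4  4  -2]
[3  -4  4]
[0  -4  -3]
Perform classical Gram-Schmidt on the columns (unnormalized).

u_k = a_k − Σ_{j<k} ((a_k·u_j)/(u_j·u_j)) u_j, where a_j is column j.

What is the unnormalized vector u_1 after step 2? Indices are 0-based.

u_1 = (-12/25, -16/25, -4)

Step 1: u_0 = a_0 = (-4, 3, 0).
Step 2: u_1 = a_1 − (-28/25)·u_0 = (-12/25, -16/25, -4).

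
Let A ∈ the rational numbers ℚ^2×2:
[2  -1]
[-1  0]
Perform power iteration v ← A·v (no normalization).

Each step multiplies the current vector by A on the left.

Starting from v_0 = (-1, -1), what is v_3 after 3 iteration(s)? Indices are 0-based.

v_0 = (-1, -1).
v_1 = A·v_0 = (-1, 1).
v_2 = A·v_1 = (-3, 1).
v_3 = A·v_2 = (-7, 3).

v_3 = (-7, 3)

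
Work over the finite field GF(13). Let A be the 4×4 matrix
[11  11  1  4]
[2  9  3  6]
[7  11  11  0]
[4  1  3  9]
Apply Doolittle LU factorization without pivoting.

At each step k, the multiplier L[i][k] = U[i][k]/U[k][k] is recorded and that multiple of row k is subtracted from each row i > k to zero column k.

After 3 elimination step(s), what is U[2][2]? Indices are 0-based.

k=0: U[0][0]=11
  eliminate (1,0): mult=12, new row 1: (0, 7, 4, 10); set L[1][0]=12
  eliminate (2,0): mult=3, new row 2: (0, 4, 8, 1); set L[2][0]=3
  eliminate (3,0): mult=11, new row 3: (0, 10, 5, 4); set L[3][0]=11
k=1: U[1][1]=7
  eliminate (2,1): mult=8, new row 2: (0, 0, 2, 12); set L[2][1]=8
  eliminate (3,1): mult=7, new row 3: (0, 0, 3, 12); set L[3][1]=7
k=2: U[2][2]=2
  eliminate (3,2): mult=8, new row 3: (0, 0, 0, 7); set L[3][2]=8

U[2][2] = 2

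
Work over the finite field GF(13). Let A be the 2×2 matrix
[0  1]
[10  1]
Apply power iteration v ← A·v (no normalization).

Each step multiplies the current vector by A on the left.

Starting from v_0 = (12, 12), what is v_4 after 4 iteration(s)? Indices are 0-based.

v_0 = (12, 12).
v_1 = A·v_0 = (12, 2).
v_2 = A·v_1 = (2, 5).
v_3 = A·v_2 = (5, 12).
v_4 = A·v_3 = (12, 10).

v_4 = (12, 10)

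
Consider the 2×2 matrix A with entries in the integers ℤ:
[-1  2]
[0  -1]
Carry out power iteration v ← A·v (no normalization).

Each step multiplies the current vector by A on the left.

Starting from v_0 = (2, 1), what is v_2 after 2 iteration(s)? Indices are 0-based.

v_0 = (2, 1).
v_1 = A·v_0 = (0, -1).
v_2 = A·v_1 = (-2, 1).

v_2 = (-2, 1)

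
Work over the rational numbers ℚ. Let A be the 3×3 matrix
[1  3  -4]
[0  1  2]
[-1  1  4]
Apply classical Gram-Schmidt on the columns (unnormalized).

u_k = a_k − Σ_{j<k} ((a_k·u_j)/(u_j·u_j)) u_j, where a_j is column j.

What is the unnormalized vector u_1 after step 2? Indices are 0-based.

Step 1: u_0 = a_0 = (1, 0, -1).
Step 2: u_1 = a_1 − (1)·u_0 = (2, 1, 2).

u_1 = (2, 1, 2)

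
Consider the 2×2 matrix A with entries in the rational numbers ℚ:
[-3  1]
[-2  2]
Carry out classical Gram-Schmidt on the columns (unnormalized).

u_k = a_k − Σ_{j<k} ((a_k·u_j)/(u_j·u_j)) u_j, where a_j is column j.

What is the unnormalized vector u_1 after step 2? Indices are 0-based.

Step 1: u_0 = a_0 = (-3, -2).
Step 2: u_1 = a_1 − (-7/13)·u_0 = (-8/13, 12/13).

u_1 = (-8/13, 12/13)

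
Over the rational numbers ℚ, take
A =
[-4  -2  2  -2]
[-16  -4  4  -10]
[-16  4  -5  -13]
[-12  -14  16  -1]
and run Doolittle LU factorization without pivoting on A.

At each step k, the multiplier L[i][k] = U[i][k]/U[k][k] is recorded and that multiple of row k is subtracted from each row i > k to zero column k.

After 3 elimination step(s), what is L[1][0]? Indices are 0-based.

L[1][0] = 4

k=0: U[0][0]=-4
  eliminate (1,0): mult=4, new row 1: (0, 4, -4, -2); set L[1][0]=4
  eliminate (2,0): mult=4, new row 2: (0, 12, -13, -5); set L[2][0]=4
  eliminate (3,0): mult=3, new row 3: (0, -8, 10, 5); set L[3][0]=3
k=1: U[1][1]=4
  eliminate (2,1): mult=3, new row 2: (0, 0, -1, 1); set L[2][1]=3
  eliminate (3,1): mult=-2, new row 3: (0, 0, 2, 1); set L[3][1]=-2
k=2: U[2][2]=-1
  eliminate (3,2): mult=-2, new row 3: (0, 0, 0, 3); set L[3][2]=-2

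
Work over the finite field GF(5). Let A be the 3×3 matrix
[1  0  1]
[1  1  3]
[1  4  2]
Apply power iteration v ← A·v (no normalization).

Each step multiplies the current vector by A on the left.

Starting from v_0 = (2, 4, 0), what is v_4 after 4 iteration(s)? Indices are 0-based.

v_0 = (2, 4, 0).
v_1 = A·v_0 = (2, 1, 3).
v_2 = A·v_1 = (0, 2, 2).
v_3 = A·v_2 = (2, 3, 2).
v_4 = A·v_3 = (4, 1, 3).

v_4 = (4, 1, 3)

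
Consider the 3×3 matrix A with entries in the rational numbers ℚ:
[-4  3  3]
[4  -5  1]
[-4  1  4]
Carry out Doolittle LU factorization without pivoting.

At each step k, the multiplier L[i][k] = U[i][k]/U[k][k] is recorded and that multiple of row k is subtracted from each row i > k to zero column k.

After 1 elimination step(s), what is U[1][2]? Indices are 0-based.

k=0: U[0][0]=-4
  eliminate (1,0): mult=-1, new row 1: (0, -2, 4); set L[1][0]=-1
  eliminate (2,0): mult=1, new row 2: (0, -2, 1); set L[2][0]=1

U[1][2] = 4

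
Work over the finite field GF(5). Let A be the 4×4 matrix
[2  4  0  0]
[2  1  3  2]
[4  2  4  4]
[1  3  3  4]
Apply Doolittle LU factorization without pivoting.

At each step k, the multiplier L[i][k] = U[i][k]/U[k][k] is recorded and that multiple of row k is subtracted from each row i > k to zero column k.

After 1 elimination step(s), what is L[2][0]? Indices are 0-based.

[col 0] pivot 2
  R1 -= 1*R0 → (0, 2, 3, 2)  (L[1][0] := 1)
  R2 -= 2*R0 → (0, 4, 4, 4)  (L[2][0] := 2)
  R3 -= 3*R0 → (0, 1, 3, 4)  (L[3][0] := 3)

L[2][0] = 2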